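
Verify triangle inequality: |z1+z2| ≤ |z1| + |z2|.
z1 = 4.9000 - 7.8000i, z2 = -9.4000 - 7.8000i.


|z1| = sqrt(4.9^2 + (-7.8)^2) = sqrt(84.85) = 9.2114
|z2| = sqrt((-9.4)^2 + (-7.8)^2) = sqrt(149.2) = 12.2147
z1+z2 = -4.5000 - 15.6000i
|z1+z2| = sqrt(263.61) = 16.2361
|z1|+|z2| = 9.2114 + 12.2147 = 21.4261

|z1+z2| = 16.2361 ≤ |z1|+|z2| = 21.4261 (verified)


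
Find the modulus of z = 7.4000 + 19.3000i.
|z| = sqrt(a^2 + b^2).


|z| = sqrt(7.4^2 + 19.3^2) = sqrt(54.76 + 372.49) = sqrt(427.25) = 20.6700

|z| = 20.6700


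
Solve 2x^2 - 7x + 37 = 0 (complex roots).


disc = (-7)^2 - 4*2*37 = 49 - 296 = -247
sqrt(|disc|) = sqrt(247) = 15.7162
Real part = 7/(2*2) = 1.7500
Imag part = 15.7162/(2*2) = 3.9291

1.7500 ± 3.9291i


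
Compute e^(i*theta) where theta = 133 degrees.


cos(133°) = -0.6820
sin(133°) = 0.7314

e^(i*133°) = -0.6820 + 0.7314i


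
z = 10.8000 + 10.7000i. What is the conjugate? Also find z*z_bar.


z_bar = 10.8000 - 10.7000i
z*z_bar = 10.8^2 + 10.7^2 = 116.64 + 114.49 = 231.13

z_bar = 10.8000 - 10.7000i, z*z_bar = 231.13


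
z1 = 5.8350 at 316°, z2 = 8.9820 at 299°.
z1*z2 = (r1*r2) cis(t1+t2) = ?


r = 5.8350 * 8.9820 = 52.4100
theta = 316° + 299° = 615° = 255° (mod 360)

52.4100 cis(255°)


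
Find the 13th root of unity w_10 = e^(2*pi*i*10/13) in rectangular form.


Angle = 360*10/13 = 276.9231°
a = cos(276.9231°) = 0.1205
b = sin(276.9231°) = -0.9927

0.1205 - 0.9927i


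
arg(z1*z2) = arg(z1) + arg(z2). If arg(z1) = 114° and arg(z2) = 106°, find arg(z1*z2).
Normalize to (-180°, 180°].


arg(z1*z2) = 114° + 106° = 220°
Normalized to (-180°, 180°]: -140°

-140°


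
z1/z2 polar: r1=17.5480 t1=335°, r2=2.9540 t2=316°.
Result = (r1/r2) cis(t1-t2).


r = 17.5480 / 2.9540 = 5.9404
theta = 335° - 316° = 19° = 19° (mod 360)

5.9404 cis(19°)


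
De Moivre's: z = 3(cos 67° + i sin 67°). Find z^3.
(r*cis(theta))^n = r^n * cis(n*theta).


r^3 = 3^3 = 27
n*theta = 3*67° = 201° = 201° (mod 360)
a = 27*cos(201°) = -25.2067
b = 27*sin(201°) = -9.6759

27 cis(201°) = -25.2067 - 9.6759i


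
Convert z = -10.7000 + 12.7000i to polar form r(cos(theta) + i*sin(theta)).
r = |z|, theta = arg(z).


r = sqrt(114.49+161.29) = sqrt(275.78) = 16.6066
theta = atan2(12.7, -10.7) = 130.1148 degrees

r = 16.6066, theta = 130.1148 degrees


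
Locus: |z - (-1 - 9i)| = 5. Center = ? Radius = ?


|z - z0| = r is a circle with center z0 and radius r.
Center = (-1, -9), radius = 5

Circle with center (-1, -9) and radius 5


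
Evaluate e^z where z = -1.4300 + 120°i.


e^-1.4300 = 0.2393
cos(120°) = -0.5
sin(120°) = 0.866
Real = 0.2393*(-0.5) = -0.1197
Imag = 0.2393*0.866 = 0.2072

-0.1197 + 0.2072i


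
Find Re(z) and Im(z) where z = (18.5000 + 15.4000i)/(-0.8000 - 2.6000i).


Multiply by conjugate: (18.5000 + 15.4000i)(-0.8000 + 2.6000i) / ((-0.8)^2 + (-2.6)^2)
Numerator real = 18.5*(-0.8) + 15.4*(-2.6) = -54.84
Numerator imag = 15.4*(-0.8) - 18.5*(-2.6) = 35.78
Denominator = 7.4
Re(z) = -54.84/7.4 = -7.4108
Im(z) = 35.78/7.4 = 4.8351

Re(z) = -7.4108, Im(z) = 4.8351


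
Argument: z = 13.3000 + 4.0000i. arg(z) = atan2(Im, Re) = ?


Re = 13.3, Im = 4
arg = atan2(4, 13.3) = 16.7388 degrees

arg(z) = 16.7388 degrees


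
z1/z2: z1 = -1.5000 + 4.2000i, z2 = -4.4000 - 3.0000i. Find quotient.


Conjugate of z2 = -4.4000 + 3.0000i
Numerator: (-1.5000 + 4.2000i)(-4.4000 + 3.0000i) = -6.0000 - 22.9800i
Denominator: (-4.4)^2 + (-3)^2 = 28.36
Result = (-6.0000 - 22.9800i)/28.36

-0.2116 - 0.8103i


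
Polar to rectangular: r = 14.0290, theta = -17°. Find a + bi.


a = 14.0290*cos(-17°) = 14.0290*0.956305 = 13.4160
b = 14.0290*sin(-17°) = 14.0290*(-0.29237) = -4.1017

13.4160 - 4.1017i


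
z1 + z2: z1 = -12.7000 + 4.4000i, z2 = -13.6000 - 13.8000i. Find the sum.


Real: -12.7 - 13.6 = -26.3
Imag: 4.4 - 13.8 = -9.4

-26.3000 - 9.4000i


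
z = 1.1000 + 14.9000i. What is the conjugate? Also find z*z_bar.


z_bar = 1.1000 - 14.9000i
z*z_bar = 1.1^2 + 14.9^2 = 1.21 + 222.01 = 223.22

z_bar = 1.1000 - 14.9000i, z*z_bar = 223.22


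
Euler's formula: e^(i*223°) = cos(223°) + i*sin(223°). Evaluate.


cos(223°) = -0.7314
sin(223°) = -0.6820

e^(i*223°) = -0.7314 - 0.6820i


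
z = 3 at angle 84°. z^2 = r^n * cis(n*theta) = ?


r^2 = 3^2 = 9
n*theta = 2*84° = 168° = 168° (mod 360)
a = 9*cos(168°) = -8.8033
b = 9*sin(168°) = 1.8712

9 cis(168°) = -8.8033 + 1.8712i


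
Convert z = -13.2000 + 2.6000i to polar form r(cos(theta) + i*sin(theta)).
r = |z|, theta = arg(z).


r = sqrt(174.24+6.76) = sqrt(181) = 13.4536
theta = atan2(2.6, -13.2) = 168.8571 degrees

r = 13.4536, theta = 168.8571 degrees


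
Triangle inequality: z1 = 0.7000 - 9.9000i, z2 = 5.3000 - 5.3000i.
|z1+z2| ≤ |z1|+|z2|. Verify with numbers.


|z1| = sqrt(0.7^2 + (-9.9)^2) = sqrt(98.5) = 9.9247
|z2| = sqrt(5.3^2 + (-5.3)^2) = sqrt(56.18) = 7.4953
z1+z2 = 6.0000 - 15.2000i
|z1+z2| = sqrt(267.04) = 16.3414
|z1|+|z2| = 9.9247 + 7.4953 = 17.4200

|z1+z2| = 16.3414 ≤ |z1|+|z2| = 17.4200 (verified)


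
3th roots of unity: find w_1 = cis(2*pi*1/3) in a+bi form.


Angle = 360*1/3 = 120°
a = cos(120°) = -0.5000
b = sin(120°) = 0.8660

-0.5000 + 0.8660i


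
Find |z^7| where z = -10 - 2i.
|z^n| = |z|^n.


|z| = sqrt(100+4) = sqrt(104) = 10.1980
|z^7| = |z|^7 = (sqrt(104))^7 = 104^3 * sqrt(104) = 1124864*sqrt(104)

|z^7| = 1124864*sqrt(104) ≈ 11471406.9723


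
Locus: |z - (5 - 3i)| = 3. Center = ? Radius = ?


|z - z0| = r is a circle with center z0 and radius r.
Center = (5, -3), radius = 3

Circle with center (5, -3) and radius 3


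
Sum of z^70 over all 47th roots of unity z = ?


The roots are w_k = w^k with w = e^(2*pi*i/47), and (w^k)^70 = (w^70)^k.
So S = 1 + u + u^2 + ... + u^(46) with u = w^70.
70 = 1*47 + 23, so 70 is not a multiple of 47: u = (w^47)^1 * w^23 = w^23 ≠ 1 (w is a primitive 47th root), while u^47 = (w^47)^70 = 1.
Geometric series: S = (1 - u^47)/(1 - u) = (1 - 1)/(1 - u) = 0

S = 0


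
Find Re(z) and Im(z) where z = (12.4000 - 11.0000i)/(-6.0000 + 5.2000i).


Multiply by conjugate: (12.4000 - 11.0000i)(-6.0000 - 5.2000i) / ((-6)^2 + 5.2^2)
Numerator real = 12.4*(-6) - (11)*5.2 = -131.6
Numerator imag = -11*(-6) - 12.4*5.2 = 1.52
Denominator = 63.04
Re(z) = -131.6/63.04 = -2.0876
Im(z) = 1.52/63.04 = 0.0241

Re(z) = -2.0876, Im(z) = 0.0241


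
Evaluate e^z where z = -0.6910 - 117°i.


e^-0.6910 = 0.5011
cos(-117°) = -0.454
sin(-117°) = -0.891
Real = 0.5011*(-0.454) = -0.2275
Imag = 0.5011*(-0.891) = -0.4465

-0.2275 - 0.4465i


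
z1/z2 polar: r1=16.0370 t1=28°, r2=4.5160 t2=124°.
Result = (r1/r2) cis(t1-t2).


r = 16.0370 / 4.5160 = 3.5512
theta = 28° - 124° = -96° = 264° (mod 360)

3.5512 cis(264°)


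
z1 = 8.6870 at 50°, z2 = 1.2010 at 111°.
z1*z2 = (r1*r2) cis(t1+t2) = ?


r = 8.6870 * 1.2010 = 10.4331
theta = 50° + 111° = 161° = 161° (mod 360)

10.4331 cis(161°)


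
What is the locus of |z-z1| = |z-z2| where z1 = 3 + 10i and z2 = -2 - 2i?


Equal distances means the locus is the perpendicular bisector of z1 and z2.
Midpoint = ((3+(-2))/2, (10+(-2))/2) = (0.5000, 4.0000)

Perpendicular bisector through (0.5000, 4.0000)


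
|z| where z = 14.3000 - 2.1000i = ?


|z| = sqrt(14.3^2 + (-2.1)^2) = sqrt(204.49 + 4.41) = sqrt(208.9) = 14.4534

|z| = 14.4534


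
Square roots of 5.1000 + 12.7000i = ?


|z| = sqrt(26.01+161.29) = 13.6858
sqrt((|z|+a)/2) = sqrt((13.6858+5.1)/2) = sqrt(9.3929) = 3.0648
sqrt((|z|-a)/2) = sqrt((13.6858-5.1)/2) = sqrt(4.2929) = 2.0719

±(3.0648 + 2.0719i) i.e. 3.0648 + 2.0719i and -3.0648 - 2.0719i


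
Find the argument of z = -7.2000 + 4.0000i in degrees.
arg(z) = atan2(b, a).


Re = -7.2, Im = 4
arg = atan2(4, -7.2) = 150.9454 degrees

arg(z) = 150.9454 degrees


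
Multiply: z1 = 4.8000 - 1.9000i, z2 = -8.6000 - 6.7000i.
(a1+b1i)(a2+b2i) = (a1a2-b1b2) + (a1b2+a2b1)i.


Real = 4.8*(-8.6) - (-1.9)*(-6.7) = -41.28 - 12.73 = -54.01
Imag = 4.8*(-6.7) - (8.6)*(-1.9) = -32.16 + 16.34 = -15.82

-54.0100 - 15.8200i


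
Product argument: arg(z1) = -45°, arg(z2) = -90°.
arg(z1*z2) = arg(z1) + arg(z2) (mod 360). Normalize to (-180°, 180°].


arg(z1*z2) = -45° - 90° = -135°
Normalized to (-180°, 180°]: -135°

-135°


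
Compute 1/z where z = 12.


|z|^2 = 144+0 = 144
1/z = (12 - 0i)/144

1/z = 0.0833 + 0i


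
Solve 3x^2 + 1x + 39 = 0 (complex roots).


disc = 1^2 - 4*3*39 = 1 - 468 = -467
sqrt(|disc|) = sqrt(467) = 21.6102
Real part = -1/(2*3) = -0.1667
Imag part = 21.6102/(2*3) = 3.6017

-0.1667 ± 3.6017i


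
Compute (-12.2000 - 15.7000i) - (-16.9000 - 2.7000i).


Real: -12.2 + 16.9 = 4.7
Imag: -15.7 + 2.7 = -13

4.7000 - 13.0000i


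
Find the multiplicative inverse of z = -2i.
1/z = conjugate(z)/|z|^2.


|z|^2 = 0+4 = 4
1/z = (0 + 2i)/4

1/z = 0 + 0.5000i


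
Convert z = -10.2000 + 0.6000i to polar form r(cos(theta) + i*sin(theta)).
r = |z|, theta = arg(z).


r = sqrt(104.04+0.36) = sqrt(104.4) = 10.2176
theta = atan2(0.6, -10.2) = 176.6335 degrees

r = 10.2176, theta = 176.6335 degrees


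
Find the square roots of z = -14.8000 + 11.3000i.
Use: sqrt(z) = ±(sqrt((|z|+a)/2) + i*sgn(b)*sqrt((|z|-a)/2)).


|z| = sqrt(219.04+127.69) = 18.6207
sqrt((|z|+a)/2) = sqrt((18.6207+(-14.8))/2) = sqrt(1.9103) = 1.3822
sqrt((|z|-a)/2) = sqrt((18.6207-(-14.8))/2) = sqrt(16.7103) = 4.0878

±(1.3822 + 4.0878i) i.e. 1.3822 + 4.0878i and -1.3822 - 4.0878i


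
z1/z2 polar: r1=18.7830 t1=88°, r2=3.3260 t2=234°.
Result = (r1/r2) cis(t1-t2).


r = 18.7830 / 3.3260 = 5.6473
theta = 88° - 234° = -146° = 214° (mod 360)

5.6473 cis(214°)


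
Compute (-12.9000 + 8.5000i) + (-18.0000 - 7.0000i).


Real: -12.9 - 18 = -30.9
Imag: 8.5 - 7 = 1.5

-30.9000 + 1.5000i


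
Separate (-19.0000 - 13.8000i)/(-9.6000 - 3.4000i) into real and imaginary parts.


Multiply by conjugate: (-19.0000 - 13.8000i)(-9.6000 + 3.4000i) / ((-9.6)^2 + (-3.4)^2)
Numerator real = -19*(-9.6) - (13.8)*(-3.4) = 229.32
Numerator imag = -13.8*(-9.6) - (-19)*(-3.4) = 67.88
Denominator = 103.72
Re(z) = 229.32/103.72 = 2.2110
Im(z) = 67.88/103.72 = 0.6545

Re(z) = 2.2110, Im(z) = 0.6545


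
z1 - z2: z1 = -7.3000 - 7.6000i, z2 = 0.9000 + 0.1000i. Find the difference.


Real: -7.3 - 0.9 = -8.2
Imag: -7.6 - 0.1 = -7.7

-8.2000 - 7.7000i


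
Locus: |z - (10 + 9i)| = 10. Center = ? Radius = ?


|z - z0| = r is a circle with center z0 and radius r.
Center = (10, 9), radius = 10

Circle with center (10, 9) and radius 10


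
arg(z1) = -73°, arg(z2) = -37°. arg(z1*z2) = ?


arg(z1*z2) = -73° - 37° = -110°
Normalized to (-180°, 180°]: -110°

-110°


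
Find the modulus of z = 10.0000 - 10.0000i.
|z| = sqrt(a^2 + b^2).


|z| = sqrt(10^2 + (-10)^2) = sqrt(100 + 100) = sqrt(200) = 14.1421

|z| = 14.1421


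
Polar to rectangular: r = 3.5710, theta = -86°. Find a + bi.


a = 3.5710*cos(-86°) = 3.5710*0.06976 = 0.2491
b = 3.5710*sin(-86°) = 3.5710*(-0.99756) = -3.5623

0.2491 - 3.5623i


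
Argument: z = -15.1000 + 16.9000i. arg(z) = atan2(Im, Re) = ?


Re = -15.1, Im = 16.9
arg = atan2(16.9, -15.1) = 131.7805 degrees

arg(z) = 131.7805 degrees


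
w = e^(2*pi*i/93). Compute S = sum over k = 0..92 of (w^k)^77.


The roots are w_k = w^k with w = e^(2*pi*i/93), and (w^k)^77 = (w^77)^k.
So S = 1 + u + u^2 + ... + u^(92) with u = w^77.
77 = 0*93 + 77, so 77 is not a multiple of 93: u = w^77 ≠ 1 (w is a primitive 93th root), while u^93 = (w^93)^77 = 1.
Geometric series: S = (1 - u^93)/(1 - u) = (1 - 1)/(1 - u) = 0

S = 0


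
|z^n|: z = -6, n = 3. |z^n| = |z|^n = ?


|z| = sqrt(36+0) = sqrt(36) = 6
|z^3| = |z|^3 = 6^3 = 216

|z^3| = 216


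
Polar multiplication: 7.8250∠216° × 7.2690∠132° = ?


r = 7.8250 * 7.2690 = 56.8799
theta = 216° + 132° = 348° = 348° (mod 360)

56.8799 cis(348°)


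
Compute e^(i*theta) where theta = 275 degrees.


cos(275°) = 0.0872
sin(275°) = -0.9962

e^(i*275°) = 0.0872 - 0.9962i


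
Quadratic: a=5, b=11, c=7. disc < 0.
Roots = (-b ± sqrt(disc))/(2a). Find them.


disc = 11^2 - 4*5*7 = 121 - 140 = -19
sqrt(|disc|) = sqrt(19) = 4.3589
Real part = -11/(2*5) = -1.1000
Imag part = 4.3589/(2*5) = 0.4359

-1.1000 ± 0.4359i


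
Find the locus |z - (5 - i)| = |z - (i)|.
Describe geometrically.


Equal distances means the locus is the perpendicular bisector of z1 and z2.
Midpoint = ((5+0)/2, (-1+1)/2) = (2.5000, 0)

Perpendicular bisector through (2.5000, 0)


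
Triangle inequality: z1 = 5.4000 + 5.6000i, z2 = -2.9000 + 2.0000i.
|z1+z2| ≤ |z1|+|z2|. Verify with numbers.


|z1| = sqrt(5.4^2 + 5.6^2) = sqrt(60.52) = 7.7795
|z2| = sqrt((-2.9)^2 + 2^2) = sqrt(12.41) = 3.5228
z1+z2 = 2.5000 + 7.6000i
|z1+z2| = sqrt(64.01) = 8.0006
|z1|+|z2| = 7.7795 + 3.5228 = 11.3023

|z1+z2| = 8.0006 ≤ |z1|+|z2| = 11.3023 (verified)


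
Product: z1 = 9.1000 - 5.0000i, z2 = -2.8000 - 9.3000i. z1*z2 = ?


Real = 9.1*(-2.8) - (-5)*(-9.3) = -25.48 - 46.5 = -71.98
Imag = 9.1*(-9.3) - (2.8)*(-5) = -84.63 + 14 = -70.63

-71.9800 - 70.6300i


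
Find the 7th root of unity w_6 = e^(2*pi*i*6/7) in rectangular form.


Angle = 360*6/7 = 308.5714°
a = cos(308.5714°) = 0.6235
b = sin(308.5714°) = -0.7818

0.6235 - 0.7818i


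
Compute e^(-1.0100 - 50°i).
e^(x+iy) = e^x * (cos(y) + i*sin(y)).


e^-1.0100 = 0.3642
cos(-50°) = 0.6428
sin(-50°) = -0.766
Real = 0.3642*0.6428 = 0.2341
Imag = 0.3642*(-0.766) = -0.2790

0.2341 - 0.2790i


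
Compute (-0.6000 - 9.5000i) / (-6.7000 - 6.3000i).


Conjugate of z2 = -6.7000 + 6.3000i
Numerator: (-0.6000 - 9.5000i)(-6.7000 + 6.3000i) = 63.8700 + 59.8700i
Denominator: (-6.7)^2 + (-6.3)^2 = 84.58
Result = (63.8700 + 59.8700i)/84.58

0.7551 + 0.7079i


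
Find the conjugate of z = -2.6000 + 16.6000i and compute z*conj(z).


z_bar = -2.6000 - 16.6000i
z*z_bar = (-2.6)^2 + 16.6^2 = 6.76 + 275.56 = 282.32

z_bar = -2.6000 - 16.6000i, z*z_bar = 282.32


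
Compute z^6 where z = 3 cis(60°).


r^6 = 3^6 = 729
n*theta = 6*60° = 360° = 0° (mod 360)
a = 729*cos(0°) = 729.0000
b = 729*sin(0°) = 0

729 cis(0°) = 729.0000 + 0i


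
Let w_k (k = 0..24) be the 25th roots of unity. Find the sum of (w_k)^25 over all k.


The roots are w_k = w^k with w = e^(2*pi*i/25), and (w^k)^25 = (w^25)^k.
So S = 1 + u + u^2 + ... + u^(24) with u = w^25.
25 = 1*25 + 0, so 25 is a multiple of 25 and u = (w^25)^1 = 1.
Every one of the 25 terms equals 1: S = 25

S = 25


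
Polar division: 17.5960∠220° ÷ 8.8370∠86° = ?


r = 17.5960 / 8.8370 = 1.9912
theta = 220° - 86° = 134° = 134° (mod 360)

1.9912 cis(134°)


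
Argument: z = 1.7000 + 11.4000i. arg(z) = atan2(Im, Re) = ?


Re = 1.7, Im = 11.4
arg = atan2(11.4, 1.7) = 81.5184 degrees

arg(z) = 81.5184 degrees


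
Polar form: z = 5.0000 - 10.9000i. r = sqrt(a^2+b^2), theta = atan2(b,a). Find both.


r = sqrt(25+118.81) = sqrt(143.81) = 11.9921
theta = atan2(-10.9, 5) = -65.3583 degrees

r = 11.9921, theta = -65.3583 degrees


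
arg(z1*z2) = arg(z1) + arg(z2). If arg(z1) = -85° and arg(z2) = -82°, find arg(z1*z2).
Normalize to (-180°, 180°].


arg(z1*z2) = -85° - 82° = -167°
Normalized to (-180°, 180°]: -167°

-167°


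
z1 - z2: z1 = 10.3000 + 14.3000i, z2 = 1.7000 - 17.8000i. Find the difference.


Real: 10.3 - 1.7 = 8.6
Imag: 14.3 + 17.8 = 32.1

8.6000 + 32.1000i


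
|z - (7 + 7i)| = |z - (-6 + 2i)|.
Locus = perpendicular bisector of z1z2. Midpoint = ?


Equal distances means the locus is the perpendicular bisector of z1 and z2.
Midpoint = ((7+(-6))/2, (7+2)/2) = (0.5000, 4.5000)

Perpendicular bisector through (0.5000, 4.5000)


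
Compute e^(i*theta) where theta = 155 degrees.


cos(155°) = -0.9063
sin(155°) = 0.4226

e^(i*155°) = -0.9063 + 0.4226i


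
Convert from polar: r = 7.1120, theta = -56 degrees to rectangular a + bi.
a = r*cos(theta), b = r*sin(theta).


a = 7.1120*cos(-56°) = 7.1120*0.5592 = 3.9770
b = 7.1120*sin(-56°) = 7.1120*(-0.82904) = -5.8961

3.9770 - 5.8961i


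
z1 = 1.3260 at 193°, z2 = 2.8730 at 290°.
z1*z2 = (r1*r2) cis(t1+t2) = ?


r = 1.3260 * 2.8730 = 3.8096
theta = 193° + 290° = 483° = 123° (mod 360)

3.8096 cis(123°)


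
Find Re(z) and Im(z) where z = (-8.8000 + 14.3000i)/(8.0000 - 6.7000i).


Multiply by conjugate: (-8.8000 + 14.3000i)(8.0000 + 6.7000i) / (8^2 + (-6.7)^2)
Numerator real = -8.8*8 + 14.3*(-6.7) = -166.21
Numerator imag = 14.3*8 - (-8.8)*(-6.7) = 55.44
Denominator = 108.89
Re(z) = -166.21/108.89 = -1.5264
Im(z) = 55.44/108.89 = 0.5091

Re(z) = -1.5264, Im(z) = 0.5091


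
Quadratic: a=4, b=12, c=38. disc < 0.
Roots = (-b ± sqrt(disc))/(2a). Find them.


disc = 12^2 - 4*4*38 = 144 - 608 = -464
sqrt(|disc|) = sqrt(464) = 21.5407
Real part = -12/(2*4) = -1.5000
Imag part = 21.5407/(2*4) = 2.6926

-1.5000 ± 2.6926i


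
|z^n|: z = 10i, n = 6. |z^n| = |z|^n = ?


|z| = sqrt(0+100) = sqrt(100) = 10
|z^6| = |z|^6 = 10^6 = 1000000

|z^6| = 1000000


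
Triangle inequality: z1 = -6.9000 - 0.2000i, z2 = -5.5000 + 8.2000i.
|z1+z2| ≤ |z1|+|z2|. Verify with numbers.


|z1| = sqrt((-6.9)^2 + (-0.2)^2) = sqrt(47.65) = 6.9029
|z2| = sqrt((-5.5)^2 + 8.2^2) = sqrt(97.49) = 9.8737
z1+z2 = -12.4000 + 8.0000i
|z1+z2| = sqrt(217.76) = 14.7567
|z1|+|z2| = 6.9029 + 9.8737 = 16.7766

|z1+z2| = 14.7567 ≤ |z1|+|z2| = 16.7766 (verified)


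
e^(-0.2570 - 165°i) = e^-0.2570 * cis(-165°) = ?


e^-0.2570 = 0.7734
cos(-165°) = -0.9659
sin(-165°) = -0.2588
Real = 0.7734*(-0.9659) = -0.7470
Imag = 0.7734*(-0.2588) = -0.2002

-0.7470 - 0.2002i


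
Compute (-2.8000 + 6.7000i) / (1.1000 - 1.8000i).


Conjugate of z2 = 1.1000 + 1.8000i
Numerator: (-2.8000 + 6.7000i)(1.1000 + 1.8000i) = -15.1400 + 2.3300i
Denominator: 1.1^2 + (-1.8)^2 = 4.45
Result = (-15.1400 + 2.3300i)/4.45

-3.4022 + 0.5236i


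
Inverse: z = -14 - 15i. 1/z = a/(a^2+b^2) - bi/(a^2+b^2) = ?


|z|^2 = 196+225 = 421
1/z = (-14 + 15i)/421

1/z = -0.0333 + 0.0356i


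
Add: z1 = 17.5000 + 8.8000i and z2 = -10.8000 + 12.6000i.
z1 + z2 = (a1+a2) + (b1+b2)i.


Real: 17.5 - 10.8 = 6.7
Imag: 8.8 + 12.6 = 21.4

6.7000 + 21.4000i


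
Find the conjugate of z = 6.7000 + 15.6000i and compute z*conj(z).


z_bar = 6.7000 - 15.6000i
z*z_bar = 6.7^2 + 15.6^2 = 44.89 + 243.36 = 288.25

z_bar = 6.7000 - 15.6000i, z*z_bar = 288.25


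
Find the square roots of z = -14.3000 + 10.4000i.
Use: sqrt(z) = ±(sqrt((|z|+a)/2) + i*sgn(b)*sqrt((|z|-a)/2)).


|z| = sqrt(204.49+108.16) = 17.6819
sqrt((|z|+a)/2) = sqrt((17.6819+(-14.3))/2) = sqrt(1.6910) = 1.3004
sqrt((|z|-a)/2) = sqrt((17.6819-(-14.3))/2) = sqrt(15.9910) = 3.9989

±(1.3004 + 3.9989i) i.e. 1.3004 + 3.9989i and -1.3004 - 3.9989i


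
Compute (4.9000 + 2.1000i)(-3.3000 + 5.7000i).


Real = 4.9*(-3.3) - 2.1*5.7 = -16.17 - 11.97 = -28.14
Imag = 4.9*5.7 - (3.3)*2.1 = 27.93 - (6.93) = 21

-28.1400 + 21.0000i


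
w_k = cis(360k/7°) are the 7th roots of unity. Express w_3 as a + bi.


Angle = 360*3/7 = 154.2857°
a = cos(154.2857°) = -0.9010
b = sin(154.2857°) = 0.4339

-0.9010 + 0.4339i


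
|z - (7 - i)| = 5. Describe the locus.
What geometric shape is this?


|z - z0| = r is a circle with center z0 and radius r.
Center = (7, -1), radius = 5

Circle with center (7, -1) and radius 5


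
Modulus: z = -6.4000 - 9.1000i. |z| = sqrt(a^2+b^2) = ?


|z| = sqrt((-6.4)^2 + (-9.1)^2) = sqrt(40.96 + 82.81) = sqrt(123.77) = 11.1252

|z| = 11.1252


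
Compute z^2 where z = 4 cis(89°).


r^2 = 4^2 = 16
n*theta = 2*89° = 178° = 178° (mod 360)
a = 16*cos(178°) = -15.9903
b = 16*sin(178°) = 0.5584

16 cis(178°) = -15.9903 + 0.5584i


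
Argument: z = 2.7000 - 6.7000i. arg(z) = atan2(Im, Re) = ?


Re = 2.7, Im = -6.7
arg = atan2(-6.7, 2.7) = -68.0513 degrees

arg(z) = -68.0513 degrees


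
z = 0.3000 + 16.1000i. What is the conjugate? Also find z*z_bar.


z_bar = 0.3000 - 16.1000i
z*z_bar = 0.3^2 + 16.1^2 = 0.09 + 259.21 = 259.3

z_bar = 0.3000 - 16.1000i, z*z_bar = 259.3


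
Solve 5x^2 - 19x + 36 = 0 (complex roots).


disc = (-19)^2 - 4*5*36 = 361 - 720 = -359
sqrt(|disc|) = sqrt(359) = 18.9473
Real part = 19/(2*5) = 1.9000
Imag part = 18.9473/(2*5) = 1.8947

1.9000 ± 1.8947i


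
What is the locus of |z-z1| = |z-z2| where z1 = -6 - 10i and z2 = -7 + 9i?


Equal distances means the locus is the perpendicular bisector of z1 and z2.
Midpoint = ((-6+(-7))/2, (-10+9)/2) = (-6.5000, -0.5000)

Perpendicular bisector through (-6.5000, -0.5000)


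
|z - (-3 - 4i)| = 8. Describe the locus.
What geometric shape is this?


|z - z0| = r is a circle with center z0 and radius r.
Center = (-3, -4), radius = 8

Circle with center (-3, -4) and radius 8


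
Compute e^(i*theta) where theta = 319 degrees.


cos(319°) = 0.7547
sin(319°) = -0.6561

e^(i*319°) = 0.7547 - 0.6561i


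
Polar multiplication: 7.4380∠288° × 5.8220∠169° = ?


r = 7.4380 * 5.8220 = 43.3040
theta = 288° + 169° = 457° = 97° (mod 360)

43.3040 cis(97°)


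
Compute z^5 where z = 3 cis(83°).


r^5 = 3^5 = 243
n*theta = 5*83° = 415° = 55° (mod 360)
a = 243*cos(55°) = 139.3791
b = 243*sin(55°) = 199.0539

243 cis(55°) = 139.3791 + 199.0539i


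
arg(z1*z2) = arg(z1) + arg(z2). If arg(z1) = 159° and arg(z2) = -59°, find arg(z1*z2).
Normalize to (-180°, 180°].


arg(z1*z2) = 159° - 59° = 100°
Normalized to (-180°, 180°]: 100°

100°


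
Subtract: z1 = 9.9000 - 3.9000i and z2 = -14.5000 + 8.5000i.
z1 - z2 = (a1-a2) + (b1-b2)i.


Real: 9.9 + 14.5 = 24.4
Imag: -3.9 - 8.5 = -12.4

24.4000 - 12.4000i


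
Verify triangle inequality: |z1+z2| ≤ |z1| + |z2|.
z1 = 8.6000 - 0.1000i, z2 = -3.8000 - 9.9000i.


|z1| = sqrt(8.6^2 + (-0.1)^2) = sqrt(73.97) = 8.6006
|z2| = sqrt((-3.8)^2 + (-9.9)^2) = sqrt(112.45) = 10.6042
z1+z2 = 4.8000 - 10.0000i
|z1+z2| = sqrt(123.04) = 11.0923
|z1|+|z2| = 8.6006 + 10.6042 = 19.2048

|z1+z2| = 11.0923 ≤ |z1|+|z2| = 19.2048 (verified)


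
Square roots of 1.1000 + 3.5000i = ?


|z| = sqrt(1.21+12.25) = 3.6688
sqrt((|z|+a)/2) = sqrt((3.6688+1.1)/2) = sqrt(2.3844) = 1.5441
sqrt((|z|-a)/2) = sqrt((3.6688-1.1)/2) = sqrt(1.2844) = 1.1333

±(1.5441 + 1.1333i) i.e. 1.5441 + 1.1333i and -1.5441 - 1.1333i


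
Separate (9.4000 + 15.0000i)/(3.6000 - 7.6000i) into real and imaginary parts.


Multiply by conjugate: (9.4000 + 15.0000i)(3.6000 + 7.6000i) / (3.6^2 + (-7.6)^2)
Numerator real = 9.4*3.6 + 15*(-7.6) = -80.16
Numerator imag = 15*3.6 - 9.4*(-7.6) = 125.44
Denominator = 70.72
Re(z) = -80.16/70.72 = -1.1335
Im(z) = 125.44/70.72 = 1.7738

Re(z) = -1.1335, Im(z) = 1.7738


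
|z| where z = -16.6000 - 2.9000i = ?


|z| = sqrt((-16.6)^2 + (-2.9)^2) = sqrt(275.56 + 8.41) = sqrt(283.97) = 16.8514

|z| = 16.8514


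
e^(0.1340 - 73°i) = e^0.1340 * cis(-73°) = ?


e^0.1340 = 1.1434
cos(-73°) = 0.2924
sin(-73°) = -0.9563
Real = 1.1434*0.2924 = 0.3343
Imag = 1.1434*(-0.9563) = -1.0934

0.3343 - 1.0934i


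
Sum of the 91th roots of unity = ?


The sum of all 91th roots of unity is 0.
Geometric series: (1 - w^91)/(1 - w) = (1-1)/(1-w) = 0 since w^91 = 1, w ≠ 1.
Alternatively: coefficient of z^90 in z^91 - 1 is 0.

0


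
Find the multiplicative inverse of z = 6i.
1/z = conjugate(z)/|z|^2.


|z|^2 = 0+36 = 36
1/z = (0 - 6i)/36

1/z = 0 - 0.1667i


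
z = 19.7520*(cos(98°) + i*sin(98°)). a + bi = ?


a = 19.7520*cos(98°) = 19.7520*(-0.13917) = -2.7489
b = 19.7520*sin(98°) = 19.7520*0.99027 = 19.5598

-2.7489 + 19.5598i


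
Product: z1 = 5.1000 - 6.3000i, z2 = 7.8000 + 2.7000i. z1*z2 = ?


Real = 5.1*7.8 - (-6.3)*2.7 = 39.78 - (-17.01) = 56.79
Imag = 5.1*2.7 + 7.8*(-6.3) = 13.77 - (49.14) = -35.37

56.7900 - 35.3700i


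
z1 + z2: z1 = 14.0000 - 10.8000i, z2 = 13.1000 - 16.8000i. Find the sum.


Real: 14 + 13.1 = 27.1
Imag: -10.8 - 16.8 = -27.6

27.1000 - 27.6000i


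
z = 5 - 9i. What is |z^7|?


|z| = sqrt(25+81) = sqrt(106) = 10.2956
|z^7| = |z|^7 = (sqrt(106))^7 = 106^3 * sqrt(106) = 1191016*sqrt(106)

|z^7| = 1191016*sqrt(106) ≈ 12262260.2280


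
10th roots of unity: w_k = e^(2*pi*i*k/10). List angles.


The 10th roots of unity are cis(360k/10°) for k=0..9
Angle step = 360/10 = 36°
Primitive root: cis(36°)
Primitive root = 0.8090 + 0.5878i

10 roots at angles: 0°, 36°, 72°, 108°, 144°, 180°, 216°, 252°, 288°, 324°


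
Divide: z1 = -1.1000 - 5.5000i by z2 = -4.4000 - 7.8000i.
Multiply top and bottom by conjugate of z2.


Conjugate of z2 = -4.4000 + 7.8000i
Numerator: (-1.1000 - 5.5000i)(-4.4000 + 7.8000i) = 47.7400 + 15.6200i
Denominator: (-4.4)^2 + (-7.8)^2 = 80.2
Result = (47.7400 + 15.6200i)/80.2

0.5953 + 0.1948i


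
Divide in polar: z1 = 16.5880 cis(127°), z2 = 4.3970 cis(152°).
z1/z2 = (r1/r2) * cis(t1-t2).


r = 16.5880 / 4.3970 = 3.7726
theta = 127° - 152° = -25° = 335° (mod 360)

3.7726 cis(335°)


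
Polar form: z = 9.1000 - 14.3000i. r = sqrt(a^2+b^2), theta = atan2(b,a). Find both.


r = sqrt(82.81+204.49) = sqrt(287.3) = 16.9499
theta = atan2(-14.3, 9.1) = -57.5288 degrees

r = 16.9499, theta = -57.5288 degrees


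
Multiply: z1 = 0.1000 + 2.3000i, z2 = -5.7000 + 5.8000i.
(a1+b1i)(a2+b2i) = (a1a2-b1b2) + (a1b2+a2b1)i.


Real = 0.1*(-5.7) - 2.3*5.8 = -0.57 - 13.34 = -13.91
Imag = 0.1*5.8 - (5.7)*2.3 = 0.58 - (13.11) = -12.53

-13.9100 - 12.5300i


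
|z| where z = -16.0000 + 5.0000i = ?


|z| = sqrt((-16)^2 + 5^2) = sqrt(256 + 25) = sqrt(281) = 16.7631

|z| = 16.7631


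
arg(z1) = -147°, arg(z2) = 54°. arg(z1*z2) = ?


arg(z1*z2) = -147° + 54° = -93°
Normalized to (-180°, 180°]: -93°

-93°


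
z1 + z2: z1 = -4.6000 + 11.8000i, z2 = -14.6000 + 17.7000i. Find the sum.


Real: -4.6 - 14.6 = -19.2
Imag: 11.8 + 17.7 = 29.5

-19.2000 + 29.5000i


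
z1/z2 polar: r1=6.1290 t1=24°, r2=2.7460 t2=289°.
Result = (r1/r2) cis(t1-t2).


r = 6.1290 / 2.7460 = 2.2320
theta = 24° - 289° = -265° = 95° (mod 360)

2.2320 cis(95°)


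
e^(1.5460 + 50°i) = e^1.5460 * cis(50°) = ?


e^1.5460 = 4.6927
cos(50°) = 0.64279
sin(50°) = 0.76604
Real = 4.6927*0.64279 = 3.0164
Imag = 4.6927*0.76604 = 3.5948

3.0164 + 3.5948i


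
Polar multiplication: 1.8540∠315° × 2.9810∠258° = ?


r = 1.8540 * 2.9810 = 5.5268
theta = 315° + 258° = 573° = 213° (mod 360)

5.5268 cis(213°)


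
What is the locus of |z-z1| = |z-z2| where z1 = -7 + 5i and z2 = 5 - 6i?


Equal distances means the locus is the perpendicular bisector of z1 and z2.
Midpoint = ((-7+5)/2, (5+(-6))/2) = (-1.0000, -0.5000)

Perpendicular bisector through (-1.0000, -0.5000)


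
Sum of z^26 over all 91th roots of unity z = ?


The roots are w_k = w^k with w = e^(2*pi*i/91), and (w^k)^26 = (w^26)^k.
So S = 1 + u + u^2 + ... + u^(90) with u = w^26.
26 = 0*91 + 26, so 26 is not a multiple of 91: u = w^26 ≠ 1 (w is a primitive 91th root), while u^91 = (w^91)^26 = 1.
Geometric series: S = (1 - u^91)/(1 - u) = (1 - 1)/(1 - u) = 0

S = 0


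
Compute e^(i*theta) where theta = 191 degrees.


cos(191°) = -0.9816
sin(191°) = -0.1908

e^(i*191°) = -0.9816 - 0.1908i


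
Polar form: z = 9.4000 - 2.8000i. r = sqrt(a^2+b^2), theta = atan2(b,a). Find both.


r = sqrt(88.36+7.84) = sqrt(96.2) = 9.8082
theta = atan2(-2.8, 9.4) = -16.5873 degrees

r = 9.8082, theta = -16.5873 degrees


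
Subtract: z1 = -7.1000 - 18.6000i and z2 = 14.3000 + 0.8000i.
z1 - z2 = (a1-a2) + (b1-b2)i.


Real: -7.1 - 14.3 = -21.4
Imag: -18.6 - 0.8 = -19.4

-21.4000 - 19.4000i


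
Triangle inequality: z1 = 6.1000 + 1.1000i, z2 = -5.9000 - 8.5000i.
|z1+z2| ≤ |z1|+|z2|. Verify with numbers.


|z1| = sqrt(6.1^2 + 1.1^2) = sqrt(38.42) = 6.1984
|z2| = sqrt((-5.9)^2 + (-8.5)^2) = sqrt(107.06) = 10.3470
z1+z2 = 0.2000 - 7.4000i
|z1+z2| = sqrt(54.8) = 7.4027
|z1|+|z2| = 6.1984 + 10.3470 = 16.5454

|z1+z2| = 7.4027 ≤ |z1|+|z2| = 16.5454 (verified)


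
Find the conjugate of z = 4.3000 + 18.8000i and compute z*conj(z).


z_bar = 4.3000 - 18.8000i
z*z_bar = 4.3^2 + 18.8^2 = 18.49 + 353.44 = 371.93

z_bar = 4.3000 - 18.8000i, z*z_bar = 371.93


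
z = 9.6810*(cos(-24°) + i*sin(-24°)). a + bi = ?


a = 9.6810*cos(-24°) = 9.6810*0.913545 = 8.8440
b = 9.6810*sin(-24°) = 9.6810*(-0.40674) = -3.9376

8.8440 - 3.9376i


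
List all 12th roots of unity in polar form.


The 12th roots of unity are cis(360k/12°) for k=0..11
Angle step = 360/12 = 30°
Primitive root: cis(30°)
Primitive root = 0.8660 + 0.5000i

12 roots at angles: 0°, 30°, 60°, 90°, 120°, 150°, 180°, 210°, 240°, 270°, 300°, 330°


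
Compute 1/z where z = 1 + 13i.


|z|^2 = 1+169 = 170
1/z = (1 - 13i)/170

1/z = 0.0059 - 0.0765i


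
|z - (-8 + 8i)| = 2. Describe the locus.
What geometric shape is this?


|z - z0| = r is a circle with center z0 and radius r.
Center = (-8, 8), radius = 2

Circle with center (-8, 8) and radius 2


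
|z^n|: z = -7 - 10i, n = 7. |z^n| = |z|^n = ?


|z| = sqrt(49+100) = sqrt(149) = 12.2066
|z^7| = |z|^7 = (sqrt(149))^7 = 149^3 * sqrt(149) = 3307949*sqrt(149)

|z^7| = 3307949*sqrt(149) ≈ 40378663.4425


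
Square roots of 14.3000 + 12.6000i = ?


|z| = sqrt(204.49+158.76) = 19.0591
sqrt((|z|+a)/2) = sqrt((19.0591+14.3)/2) = sqrt(16.6796) = 4.0841
sqrt((|z|-a)/2) = sqrt((19.0591-14.3)/2) = sqrt(2.3796) = 1.5426

±(4.0841 + 1.5426i) i.e. 4.0841 + 1.5426i and -4.0841 - 1.5426i


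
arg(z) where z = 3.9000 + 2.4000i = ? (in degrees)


Re = 3.9, Im = 2.4
arg = atan2(2.4, 3.9) = 31.6075 degrees

arg(z) = 31.6075 degrees


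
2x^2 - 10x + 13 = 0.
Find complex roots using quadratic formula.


disc = (-10)^2 - 4*2*13 = 100 - 104 = -4
sqrt(|disc|) = sqrt(4) = 2.0000
Real part = 10/(2*2) = 2.5000
Imag part = 2.0000/(2*2) = 0.5000

2.5000 ± 0.5000i


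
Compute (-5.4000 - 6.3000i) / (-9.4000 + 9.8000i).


Conjugate of z2 = -9.4000 - 9.8000i
Numerator: (-5.4000 - 6.3000i)(-9.4000 - 9.8000i) = -10.9800 + 112.1400i
Denominator: (-9.4)^2 + 9.8^2 = 184.4
Result = (-10.9800 + 112.1400i)/184.4

-0.0595 + 0.6081i


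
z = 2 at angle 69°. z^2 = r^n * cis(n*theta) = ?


r^2 = 2^2 = 4
n*theta = 2*69° = 138° = 138° (mod 360)
a = 4*cos(138°) = -2.9726
b = 4*sin(138°) = 2.6765

4 cis(138°) = -2.9726 + 2.6765i


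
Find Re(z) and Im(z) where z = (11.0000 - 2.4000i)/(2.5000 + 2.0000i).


Multiply by conjugate: (11.0000 - 2.4000i)(2.5000 - 2.0000i) / (2.5^2 + 2^2)
Numerator real = 11*2.5 - (2.4)*2 = 22.7
Numerator imag = -2.4*2.5 - 11*2 = -28
Denominator = 10.25
Re(z) = 22.7/10.25 = 2.2146
Im(z) = -28/10.25 = -2.7317

Re(z) = 2.2146, Im(z) = -2.7317


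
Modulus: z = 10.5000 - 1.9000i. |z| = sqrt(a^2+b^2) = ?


|z| = sqrt(10.5^2 + (-1.9)^2) = sqrt(110.25 + 3.61) = sqrt(113.86) = 10.6705

|z| = 10.6705


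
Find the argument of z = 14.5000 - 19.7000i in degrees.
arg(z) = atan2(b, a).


Re = 14.5, Im = -19.7
arg = atan2(-19.7, 14.5) = -53.6454 degrees

arg(z) = -53.6454 degrees


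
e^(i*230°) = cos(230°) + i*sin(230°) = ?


cos(230°) = -0.6428
sin(230°) = -0.7660

e^(i*230°) = -0.6428 - 0.7660i


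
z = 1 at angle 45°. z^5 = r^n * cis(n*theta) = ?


r^5 = 1^5 = 1
n*theta = 5*45° = 225° = 225° (mod 360)
a = 1*cos(225°) = -0.7071
b = 1*sin(225°) = -0.7071

1 cis(225°) = -0.7071 - 0.7071i


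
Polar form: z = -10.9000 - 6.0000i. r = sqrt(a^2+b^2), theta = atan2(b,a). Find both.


r = sqrt(118.81+36) = sqrt(154.81) = 12.4423
theta = atan2(-6, -10.9) = -151.1690 degrees

r = 12.4423, theta = -151.1690 degrees


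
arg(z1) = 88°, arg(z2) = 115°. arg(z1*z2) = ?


arg(z1*z2) = 88° + 115° = 203°
Normalized to (-180°, 180°]: -157°

-157°


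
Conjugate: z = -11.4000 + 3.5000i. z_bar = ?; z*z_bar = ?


z_bar = -11.4000 - 3.5000i
z*z_bar = (-11.4)^2 + 3.5^2 = 129.96 + 12.25 = 142.21

z_bar = -11.4000 - 3.5000i, z*z_bar = 142.21


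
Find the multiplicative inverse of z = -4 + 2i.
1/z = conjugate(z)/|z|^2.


|z|^2 = 16+4 = 20
1/z = (-4 - 2i)/20

1/z = -0.2000 - 0.1000i


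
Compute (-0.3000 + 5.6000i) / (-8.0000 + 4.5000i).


Conjugate of z2 = -8.0000 - 4.5000i
Numerator: (-0.3000 + 5.6000i)(-8.0000 - 4.5000i) = 27.6000 - 43.4500i
Denominator: (-8)^2 + 4.5^2 = 84.25
Result = (27.6000 - 43.4500i)/84.25

0.3276 - 0.5157i


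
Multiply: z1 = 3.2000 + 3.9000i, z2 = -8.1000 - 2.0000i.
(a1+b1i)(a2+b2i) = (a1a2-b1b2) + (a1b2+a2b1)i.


Real = 3.2*(-8.1) - 3.9*(-2) = -25.92 - (-7.8) = -18.12
Imag = 3.2*(-2) - (8.1)*3.9 = -6.4 - (31.59) = -37.99

-18.1200 - 37.9900i


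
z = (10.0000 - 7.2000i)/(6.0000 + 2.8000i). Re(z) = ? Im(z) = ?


Multiply by conjugate: (10.0000 - 7.2000i)(6.0000 - 2.8000i) / (6^2 + 2.8^2)
Numerator real = 10*6 - (7.2)*2.8 = 39.84
Numerator imag = -7.2*6 - 10*2.8 = -71.2
Denominator = 43.84
Re(z) = 39.84/43.84 = 0.9088
Im(z) = -71.2/43.84 = -1.6241

Re(z) = 0.9088, Im(z) = -1.6241


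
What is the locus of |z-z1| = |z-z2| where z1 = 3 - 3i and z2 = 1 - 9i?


Equal distances means the locus is the perpendicular bisector of z1 and z2.
Midpoint = ((3+1)/2, (-3+(-9))/2) = (2.0000, -6.0000)

Perpendicular bisector through (2.0000, -6.0000)


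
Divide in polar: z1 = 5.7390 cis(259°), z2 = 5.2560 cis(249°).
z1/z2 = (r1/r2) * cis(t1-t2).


r = 5.7390 / 5.2560 = 1.0919
theta = 259° - 249° = 10° = 10° (mod 360)

1.0919 cis(10°)


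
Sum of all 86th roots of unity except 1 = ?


With w = e^(2*pi*i/86), all 86 of the 86th roots of unity w^0 = 1, w, ..., w^(85) sum to 0: 1 + w + ... + w^(85) = (1 - w^86)/(1 - w) = 0 since w^86 = 1, w ≠ 1.
Removing the root 1: w + w^2 + ... + w^(85) = 0 - 1 = -1

Sum = -1


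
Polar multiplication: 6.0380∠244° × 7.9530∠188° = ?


r = 6.0380 * 7.9530 = 48.0202
theta = 244° + 188° = 432° = 72° (mod 360)

48.0202 cis(72°)


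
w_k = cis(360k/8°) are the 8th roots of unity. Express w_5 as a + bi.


Angle = 360*5/8 = 225°
a = cos(225°) = -0.7071
b = sin(225°) = -0.7071

-0.7071 - 0.7071i


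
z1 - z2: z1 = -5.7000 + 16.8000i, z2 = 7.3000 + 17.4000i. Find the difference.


Real: -5.7 - 7.3 = -13
Imag: 16.8 - 17.4 = -0.6

-13.0000 - 0.6000i


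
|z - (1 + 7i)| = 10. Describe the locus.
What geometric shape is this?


|z - z0| = r is a circle with center z0 and radius r.
Center = (1, 7), radius = 10

Circle with center (1, 7) and radius 10


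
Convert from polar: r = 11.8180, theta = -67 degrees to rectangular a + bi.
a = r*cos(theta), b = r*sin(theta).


a = 11.8180*cos(-67°) = 11.8180*0.390731 = 4.6177
b = 11.8180*sin(-67°) = 11.8180*(-0.9205) = -10.8785

4.6177 - 10.8785i


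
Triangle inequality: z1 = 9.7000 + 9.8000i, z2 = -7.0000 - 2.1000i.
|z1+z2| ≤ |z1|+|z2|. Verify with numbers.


|z1| = sqrt(9.7^2 + 9.8^2) = sqrt(190.13) = 13.7888
|z2| = sqrt((-7)^2 + (-2.1)^2) = sqrt(53.41) = 7.3082
z1+z2 = 2.7000 + 7.7000i
|z1+z2| = sqrt(66.58) = 8.1597
|z1|+|z2| = 13.7888 + 7.3082 = 21.0970

|z1+z2| = 8.1597 ≤ |z1|+|z2| = 21.0970 (verified)


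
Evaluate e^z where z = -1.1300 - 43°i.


e^-1.1300 = 0.32303
cos(-43°) = 0.7314
sin(-43°) = -0.682
Real = 0.32303*0.7314 = 0.2363
Imag = 0.32303*(-0.682) = -0.2203

0.2363 - 0.2203i


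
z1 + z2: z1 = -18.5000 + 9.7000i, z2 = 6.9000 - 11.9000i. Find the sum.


Real: -18.5 + 6.9 = -11.6
Imag: 9.7 - 11.9 = -2.2

-11.6000 - 2.2000i


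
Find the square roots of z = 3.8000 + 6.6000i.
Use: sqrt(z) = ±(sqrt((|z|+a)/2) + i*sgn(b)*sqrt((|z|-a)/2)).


|z| = sqrt(14.44+43.56) = 7.6158
sqrt((|z|+a)/2) = sqrt((7.6158+3.8)/2) = sqrt(5.7079) = 2.3891
sqrt((|z|-a)/2) = sqrt((7.6158-3.8)/2) = sqrt(1.9079) = 1.3813

±(2.3891 + 1.3813i) i.e. 2.3891 + 1.3813i and -2.3891 - 1.3813i


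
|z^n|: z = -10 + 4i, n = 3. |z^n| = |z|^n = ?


|z| = sqrt(100+16) = sqrt(116) = 10.7703
|z^3| = |z|^3 = (sqrt(116))^3 = 116*sqrt(116)

|z^3| = 116*sqrt(116) ≈ 1249.3582


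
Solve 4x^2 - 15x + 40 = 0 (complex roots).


disc = (-15)^2 - 4*4*40 = 225 - 640 = -415
sqrt(|disc|) = sqrt(415) = 20.3715
Real part = 15/(2*4) = 1.8750
Imag part = 20.3715/(2*4) = 2.5464

1.8750 ± 2.5464i


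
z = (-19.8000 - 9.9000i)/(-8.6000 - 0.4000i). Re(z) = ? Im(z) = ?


Multiply by conjugate: (-19.8000 - 9.9000i)(-8.6000 + 0.4000i) / ((-8.6)^2 + (-0.4)^2)
Numerator real = -19.8*(-8.6) - (9.9)*(-0.4) = 174.24
Numerator imag = -9.9*(-8.6) - (-19.8)*(-0.4) = 77.22
Denominator = 74.12
Re(z) = 174.24/74.12 = 2.3508
Im(z) = 77.22/74.12 = 1.0418

Re(z) = 2.3508, Im(z) = 1.0418


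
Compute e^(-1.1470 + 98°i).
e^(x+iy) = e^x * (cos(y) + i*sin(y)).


e^-1.1470 = 0.3176
cos(98°) = -0.1392
sin(98°) = 0.9903
Real = 0.3176*(-0.1392) = -0.0442
Imag = 0.3176*0.9903 = 0.3145

-0.0442 + 0.3145i


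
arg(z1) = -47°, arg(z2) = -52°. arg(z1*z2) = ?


arg(z1*z2) = -47° - 52° = -99°
Normalized to (-180°, 180°]: -99°

-99°


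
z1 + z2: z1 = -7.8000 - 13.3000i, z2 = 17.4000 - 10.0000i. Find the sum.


Real: -7.8 + 17.4 = 9.6
Imag: -13.3 - 10 = -23.3

9.6000 - 23.3000i


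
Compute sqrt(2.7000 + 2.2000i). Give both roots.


|z| = sqrt(7.29+4.84) = 3.4828
sqrt((|z|+a)/2) = sqrt((3.4828+2.7)/2) = sqrt(3.0914) = 1.7582
sqrt((|z|-a)/2) = sqrt((3.4828-2.7)/2) = sqrt(0.3914) = 0.6256

±(1.7582 + 0.6256i) i.e. 1.7582 + 0.6256i and -1.7582 - 0.6256i


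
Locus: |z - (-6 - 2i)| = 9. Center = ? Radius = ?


|z - z0| = r is a circle with center z0 and radius r.
Center = (-6, -2), radius = 9

Circle with center (-6, -2) and radius 9


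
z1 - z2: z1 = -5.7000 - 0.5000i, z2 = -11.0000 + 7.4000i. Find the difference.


Real: -5.7 + 11 = 5.3
Imag: -0.5 - 7.4 = -7.9

5.3000 - 7.9000i


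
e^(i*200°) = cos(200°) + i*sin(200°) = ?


cos(200°) = -0.9397
sin(200°) = -0.3420

e^(i*200°) = -0.9397 - 0.3420i


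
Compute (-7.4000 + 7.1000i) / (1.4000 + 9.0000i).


Conjugate of z2 = 1.4000 - 9.0000i
Numerator: (-7.4000 + 7.1000i)(1.4000 - 9.0000i) = 53.5400 + 76.5400i
Denominator: 1.4^2 + 9^2 = 82.96
Result = (53.5400 + 76.5400i)/82.96

0.6454 + 0.9226i


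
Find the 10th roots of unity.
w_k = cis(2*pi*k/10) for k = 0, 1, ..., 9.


The 10th roots of unity are cis(360k/10°) for k=0..9
Angle step = 360/10 = 36°
Primitive root: cis(36°)
Primitive root = 0.8090 + 0.5878i

10 roots at angles: 0°, 36°, 72°, 108°, 144°, 180°, 216°, 252°, 288°, 324°


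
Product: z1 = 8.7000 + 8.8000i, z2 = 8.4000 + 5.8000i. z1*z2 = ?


Real = 8.7*8.4 - 8.8*5.8 = 73.08 - 51.04 = 22.04
Imag = 8.7*5.8 + 8.4*8.8 = 50.46 + 73.92 = 124.38

22.0400 + 124.3800i


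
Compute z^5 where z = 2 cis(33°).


r^5 = 2^5 = 32
n*theta = 5*33° = 165° = 165° (mod 360)
a = 32*cos(165°) = -30.9096
b = 32*sin(165°) = 8.2822

32 cis(165°) = -30.9096 + 8.2822i


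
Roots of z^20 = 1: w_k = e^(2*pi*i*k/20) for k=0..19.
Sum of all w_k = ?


The sum of all 20th roots of unity is 0.
Geometric series: (1 - w^20)/(1 - w) = (1-1)/(1-w) = 0 since w^20 = 1, w ≠ 1.
Alternatively: coefficient of z^19 in z^20 - 1 is 0.

0


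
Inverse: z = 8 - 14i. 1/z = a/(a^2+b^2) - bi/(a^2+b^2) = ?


|z|^2 = 64+196 = 260
1/z = (8 + 14i)/260

1/z = 0.0308 + 0.0538i


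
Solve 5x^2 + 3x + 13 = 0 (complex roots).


disc = 3^2 - 4*5*13 = 9 - 260 = -251
sqrt(|disc|) = sqrt(251) = 15.8430
Real part = -3/(2*5) = -0.3000
Imag part = 15.8430/(2*5) = 1.5843

-0.3000 ± 1.5843i


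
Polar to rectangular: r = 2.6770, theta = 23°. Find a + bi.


a = 2.6770*cos(23°) = 2.6770*0.9205 = 2.4642
b = 2.6770*sin(23°) = 2.6770*0.39073 = 1.0460

2.4642 + 1.0460i


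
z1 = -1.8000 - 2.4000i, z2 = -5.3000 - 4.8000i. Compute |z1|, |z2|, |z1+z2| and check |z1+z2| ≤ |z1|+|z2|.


|z1| = sqrt((-1.8)^2 + (-2.4)^2) = sqrt(9) = 3.0000
|z2| = sqrt((-5.3)^2 + (-4.8)^2) = sqrt(51.13) = 7.1505
z1+z2 = -7.1000 - 7.2000i
|z1+z2| = sqrt(102.25) = 10.1119
|z1|+|z2| = 3.0000 + 7.1505 = 10.1505

|z1+z2| = 10.1119 ≤ |z1|+|z2| = 10.1505 (verified)
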